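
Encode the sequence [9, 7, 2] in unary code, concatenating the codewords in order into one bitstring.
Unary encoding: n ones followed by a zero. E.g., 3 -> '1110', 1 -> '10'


Encode each number as n ones followed by a terminating 0:
  9 -> 1111111110 (10 bits)
  7 -> 11111110 (8 bits)
  2 -> 110 (3 bits)
Total length = 10 + 8 + 3 = 21 bits.

Unary([9, 7, 2]) = 111111111011111110110 (21 bits)


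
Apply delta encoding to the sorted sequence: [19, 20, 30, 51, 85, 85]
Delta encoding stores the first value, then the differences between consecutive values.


First value: 19
Deltas:
  20 - 19 = 1
  30 - 20 = 10
  51 - 30 = 21
  85 - 51 = 34
  85 - 85 = 0


Delta encoded: [19, 1, 10, 21, 34, 0]


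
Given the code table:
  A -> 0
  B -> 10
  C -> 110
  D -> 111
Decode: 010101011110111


Decoding:
0 -> A
10 -> B
10 -> B
10 -> B
111 -> D
10 -> B
111 -> D


Result: ABBBDBD


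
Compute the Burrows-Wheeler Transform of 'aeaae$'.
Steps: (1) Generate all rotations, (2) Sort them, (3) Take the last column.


Rotations (sorted):
  0: $aeaae -> last char: e
  1: aae$ae -> last char: e
  2: ae$aea -> last char: a
  3: aeaae$ -> last char: $
  4: e$aeaa -> last char: a
  5: eaae$a -> last char: a


BWT = eea$aa


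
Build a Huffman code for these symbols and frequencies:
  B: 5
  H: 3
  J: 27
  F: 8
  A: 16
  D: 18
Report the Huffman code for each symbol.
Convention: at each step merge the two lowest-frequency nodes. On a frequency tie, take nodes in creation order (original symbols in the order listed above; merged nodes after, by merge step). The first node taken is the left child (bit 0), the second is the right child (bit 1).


Huffman tree construction:
Step 1: Merge H(3) + B(5) = 8
Step 2: Merge F(8) + (H+B)(8) = 16
Step 3: Merge A(16) + (F+(H+B))(16) = 32
Step 4: Merge D(18) + J(27) = 45
Step 5: Merge (A+(F+(H+B)))(32) + (D+J)(45) = 77
Read each symbol's code off the tree from the root (left child = 0, right child = 1).

Codes:
  B: 0111 (length 4)
  H: 0110 (length 4)
  J: 11 (length 2)
  F: 010 (length 3)
  A: 00 (length 2)
  D: 10 (length 2)
Average code length: 178/77 = 2.3117 bits/symbol


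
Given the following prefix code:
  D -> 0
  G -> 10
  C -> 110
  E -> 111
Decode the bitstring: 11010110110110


Decoding step by step:
Bits 110 -> C
Bits 10 -> G
Bits 110 -> C
Bits 110 -> C
Bits 110 -> C


Decoded message: CGCCC


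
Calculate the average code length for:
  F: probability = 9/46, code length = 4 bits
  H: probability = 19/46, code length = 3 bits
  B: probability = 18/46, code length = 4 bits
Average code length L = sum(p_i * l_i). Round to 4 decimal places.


Weighted contributions p_i * l_i:
  F: (9/46) * 4 = 36/46
  H: (19/46) * 3 = 57/46
  B: (18/46) * 4 = 72/46
Sum = (36 + 57 + 72)/46 = 165/46

L = 165/46 = 3.5870 bits/symbol


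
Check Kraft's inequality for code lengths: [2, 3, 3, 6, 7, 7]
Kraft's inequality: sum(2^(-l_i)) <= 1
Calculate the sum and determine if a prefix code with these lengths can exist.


Sum = 2^(-2) + 2^(-3) + 2^(-3) + 2^(-6) + 2^(-7) + 2^(-7)
    = 0.25 + 0.125 + 0.125 + 0.015625 + 0.0078125 + 0.0078125
    = 68/128 = 0.53125
Since 0.53125 <= 1, Kraft's inequality IS satisfied.
A prefix code with these lengths CAN exist.

Kraft sum = 0.53125. Satisfied.


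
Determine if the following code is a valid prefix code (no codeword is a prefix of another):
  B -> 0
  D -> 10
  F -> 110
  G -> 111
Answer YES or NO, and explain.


Checking each pair (does one codeword prefix another?):
  B='0' vs D='10': no prefix
  B='0' vs F='110': no prefix
  B='0' vs G='111': no prefix
  D='10' vs B='0': no prefix
  D='10' vs F='110': no prefix
  D='10' vs G='111': no prefix
  F='110' vs B='0': no prefix
  F='110' vs D='10': no prefix
  F='110' vs G='111': no prefix
  G='111' vs B='0': no prefix
  G='111' vs D='10': no prefix
  G='111' vs F='110': no prefix
No violation found over all pairs.

YES -- this is a valid prefix code. No codeword is a prefix of any other codeword.


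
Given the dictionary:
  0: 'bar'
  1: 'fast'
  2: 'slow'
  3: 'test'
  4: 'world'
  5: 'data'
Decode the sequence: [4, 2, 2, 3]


Look up each index in the dictionary:
  4 -> 'world'
  2 -> 'slow'
  2 -> 'slow'
  3 -> 'test'

Decoded: "world slow slow test"


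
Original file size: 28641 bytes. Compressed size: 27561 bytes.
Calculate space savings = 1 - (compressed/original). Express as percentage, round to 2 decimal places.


ratio = compressed/original = 27561/28641 = 0.962292
savings = 1 - ratio = 1 - 0.962292 = 0.037708
as a percentage: 0.037708 * 100 = 3.77%

Space savings = 1 - 27561/28641 = 3.77%


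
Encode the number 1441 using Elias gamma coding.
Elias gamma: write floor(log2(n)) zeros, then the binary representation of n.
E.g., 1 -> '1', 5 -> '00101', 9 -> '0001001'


num_bits = floor(log2(1441)) + 1 = 11
leading_zeros = num_bits - 1 = 10
binary(1441) = 10110100001

Elias gamma(1441) = '0000000000' + '10110100001' = 000000000010110100001 (21 bits)


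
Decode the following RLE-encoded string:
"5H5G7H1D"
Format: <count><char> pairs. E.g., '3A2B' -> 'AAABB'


Expanding each <count><char> pair:
  5H -> 'HHHHH'
  5G -> 'GGGGG'
  7H -> 'HHHHHHH'
  1D -> 'D'

Decoded = HHHHHGGGGGHHHHHHHD


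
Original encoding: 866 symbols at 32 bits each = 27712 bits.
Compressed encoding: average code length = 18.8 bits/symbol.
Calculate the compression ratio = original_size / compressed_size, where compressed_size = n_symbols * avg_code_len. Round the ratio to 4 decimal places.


original_size = n_symbols * orig_bits = 866 * 32 = 27712 bits
compressed_size = n_symbols * avg_code_len = 866 * 18.8 = 16280.8 bits
ratio = original_size / compressed_size = 27712 / 16280.8 = 1.7021

Compression ratio = 1.7021


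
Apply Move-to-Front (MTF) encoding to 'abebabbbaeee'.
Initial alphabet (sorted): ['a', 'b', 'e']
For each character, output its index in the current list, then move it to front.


MTF encoding:
'a': index 0 in ['a', 'b', 'e'] -> ['a', 'b', 'e']
'b': index 1 in ['a', 'b', 'e'] -> ['b', 'a', 'e']
'e': index 2 in ['b', 'a', 'e'] -> ['e', 'b', 'a']
'b': index 1 in ['e', 'b', 'a'] -> ['b', 'e', 'a']
'a': index 2 in ['b', 'e', 'a'] -> ['a', 'b', 'e']
'b': index 1 in ['a', 'b', 'e'] -> ['b', 'a', 'e']
'b': index 0 in ['b', 'a', 'e'] -> ['b', 'a', 'e']
'b': index 0 in ['b', 'a', 'e'] -> ['b', 'a', 'e']
'a': index 1 in ['b', 'a', 'e'] -> ['a', 'b', 'e']
'e': index 2 in ['a', 'b', 'e'] -> ['e', 'a', 'b']
'e': index 0 in ['e', 'a', 'b'] -> ['e', 'a', 'b']
'e': index 0 in ['e', 'a', 'b'] -> ['e', 'a', 'b']


Output: [0, 1, 2, 1, 2, 1, 0, 0, 1, 2, 0, 0]


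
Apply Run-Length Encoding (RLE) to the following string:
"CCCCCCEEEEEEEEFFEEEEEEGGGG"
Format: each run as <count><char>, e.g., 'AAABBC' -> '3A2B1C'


Scanning runs left to right:
  i=0: run of 'C' x 6 -> '6C'
  i=6: run of 'E' x 8 -> '8E'
  i=14: run of 'F' x 2 -> '2F'
  i=16: run of 'E' x 6 -> '6E'
  i=22: run of 'G' x 4 -> '4G'

RLE = 6C8E2F6E4G


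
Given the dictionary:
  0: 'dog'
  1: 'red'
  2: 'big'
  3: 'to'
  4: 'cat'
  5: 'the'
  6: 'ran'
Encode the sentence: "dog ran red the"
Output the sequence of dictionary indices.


Look up each word in the dictionary:
  'dog' -> 0
  'ran' -> 6
  'red' -> 1
  'the' -> 5

Encoded: [0, 6, 1, 5]


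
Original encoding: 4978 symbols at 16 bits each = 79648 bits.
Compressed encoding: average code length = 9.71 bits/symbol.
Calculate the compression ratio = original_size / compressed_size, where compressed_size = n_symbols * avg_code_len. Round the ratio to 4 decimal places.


original_size = n_symbols * orig_bits = 4978 * 16 = 79648 bits
compressed_size = n_symbols * avg_code_len = 4978 * 9.71 = 48336.38 bits
ratio = original_size / compressed_size = 79648 / 48336.38 = 1.6478

Compression ratio = 1.6478


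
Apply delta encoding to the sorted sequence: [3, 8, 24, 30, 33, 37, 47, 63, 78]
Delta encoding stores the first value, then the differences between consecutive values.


First value: 3
Deltas:
  8 - 3 = 5
  24 - 8 = 16
  30 - 24 = 6
  33 - 30 = 3
  37 - 33 = 4
  47 - 37 = 10
  63 - 47 = 16
  78 - 63 = 15


Delta encoded: [3, 5, 16, 6, 3, 4, 10, 16, 15]


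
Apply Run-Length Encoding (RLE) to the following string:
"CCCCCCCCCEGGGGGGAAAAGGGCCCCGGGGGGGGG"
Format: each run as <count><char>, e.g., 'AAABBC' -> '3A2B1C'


Scanning runs left to right:
  i=0: run of 'C' x 9 -> '9C'
  i=9: run of 'E' x 1 -> '1E'
  i=10: run of 'G' x 6 -> '6G'
  i=16: run of 'A' x 4 -> '4A'
  i=20: run of 'G' x 3 -> '3G'
  i=23: run of 'C' x 4 -> '4C'
  i=27: run of 'G' x 9 -> '9G'

RLE = 9C1E6G4A3G4C9G


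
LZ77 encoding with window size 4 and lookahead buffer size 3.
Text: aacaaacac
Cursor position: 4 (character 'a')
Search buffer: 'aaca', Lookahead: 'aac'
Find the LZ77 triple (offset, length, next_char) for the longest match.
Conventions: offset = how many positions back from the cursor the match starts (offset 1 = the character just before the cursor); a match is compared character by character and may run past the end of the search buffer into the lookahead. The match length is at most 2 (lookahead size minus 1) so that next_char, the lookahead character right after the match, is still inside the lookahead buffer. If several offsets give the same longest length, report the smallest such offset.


Try each offset into the search buffer:
  offset=1 (pos 3, char 'a'): match length 2
  offset=2 (pos 2, char 'c'): match length 0
  offset=3 (pos 1, char 'a'): match length 1
  offset=4 (pos 0, char 'a'): match length 2
Longest match has length 2, found at offsets 1, 4; take the smallest, offset 1.
next_char = character at position 4 + 2 = 6 -> 'c'

Best match: offset=1, length=2 (matching 'aa' starting at position 3)
LZ77 triple: (1, 2, 'c')


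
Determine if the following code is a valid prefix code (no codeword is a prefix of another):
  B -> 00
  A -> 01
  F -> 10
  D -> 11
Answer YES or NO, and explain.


Checking each pair (does one codeword prefix another?):
  B='00' vs A='01': no prefix
  B='00' vs F='10': no prefix
  B='00' vs D='11': no prefix
  A='01' vs B='00': no prefix
  A='01' vs F='10': no prefix
  A='01' vs D='11': no prefix
  F='10' vs B='00': no prefix
  F='10' vs A='01': no prefix
  F='10' vs D='11': no prefix
  D='11' vs B='00': no prefix
  D='11' vs A='01': no prefix
  D='11' vs F='10': no prefix
No violation found over all pairs.

YES -- this is a valid prefix code. No codeword is a prefix of any other codeword.


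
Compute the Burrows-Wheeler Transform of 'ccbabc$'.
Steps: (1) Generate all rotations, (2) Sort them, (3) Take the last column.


Rotations (sorted):
  0: $ccbabc -> last char: c
  1: abc$ccb -> last char: b
  2: babc$cc -> last char: c
  3: bc$ccba -> last char: a
  4: c$ccbab -> last char: b
  5: cbabc$c -> last char: c
  6: ccbabc$ -> last char: $


BWT = cbcabc$


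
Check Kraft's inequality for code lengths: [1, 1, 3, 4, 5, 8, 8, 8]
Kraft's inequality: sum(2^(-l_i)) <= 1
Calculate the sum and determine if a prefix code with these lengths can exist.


Sum = 2^(-1) + 2^(-1) + 2^(-3) + 2^(-4) + 2^(-5) + 2^(-8) + 2^(-8) + 2^(-8)
    = 0.5 + 0.5 + 0.125 + 0.0625 + 0.03125 + 0.00390625 + 0.00390625 + 0.00390625
    = 315/256 = 1.23046875
Since 1.23046875 > 1, Kraft's inequality is NOT satisfied.
A prefix code with these lengths CANNOT exist.

Kraft sum = 1.23046875. Not satisfied.


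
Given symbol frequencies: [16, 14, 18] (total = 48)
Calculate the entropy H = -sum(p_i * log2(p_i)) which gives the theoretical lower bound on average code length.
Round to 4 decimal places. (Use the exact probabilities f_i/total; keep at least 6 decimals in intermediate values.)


Per-symbol terms -p_i * log2(p_i) with p_i = f_i/48:
  p = 16/48 = 0.333333: log2(p) = -1.584963, -p*log2(p) = 0.528321
  p = 14/48 = 0.291667: log2(p) = -1.777608, -p*log2(p) = 0.518469
  p = 18/48 = 0.375000: log2(p) = -1.415037, -p*log2(p) = 0.530639
H = 0.528321 + 0.518469 + 0.530639 = 1.577429

H = 1.5774 bits/symbol


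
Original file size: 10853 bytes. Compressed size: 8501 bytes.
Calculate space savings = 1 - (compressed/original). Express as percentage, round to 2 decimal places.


ratio = compressed/original = 8501/10853 = 0.783286
savings = 1 - ratio = 1 - 0.783286 = 0.216714
as a percentage: 0.216714 * 100 = 21.67%

Space savings = 1 - 8501/10853 = 21.67%


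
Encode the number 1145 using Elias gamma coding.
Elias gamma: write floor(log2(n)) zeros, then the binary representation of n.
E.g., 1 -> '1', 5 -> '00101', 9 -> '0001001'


num_bits = floor(log2(1145)) + 1 = 11
leading_zeros = num_bits - 1 = 10
binary(1145) = 10001111001

Elias gamma(1145) = '0000000000' + '10001111001' = 000000000010001111001 (21 bits)


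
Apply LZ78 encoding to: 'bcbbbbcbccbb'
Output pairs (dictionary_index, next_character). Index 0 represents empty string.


LZ78 encoding steps:
Dictionary: {0: ''}
Step 1: w='' (idx 0), next='b' -> output (0, 'b'), add 'b' as idx 1
Step 2: w='' (idx 0), next='c' -> output (0, 'c'), add 'c' as idx 2
Step 3: w='b' (idx 1), next='b' -> output (1, 'b'), add 'bb' as idx 3
Step 4: w='bb' (idx 3), next='c' -> output (3, 'c'), add 'bbc' as idx 4
Step 5: w='b' (idx 1), next='c' -> output (1, 'c'), add 'bc' as idx 5
Step 6: w='c' (idx 2), next='b' -> output (2, 'b'), add 'cb' as idx 6
Step 7: w='b' (idx 1), end of input -> output (1, '')


Encoded: [(0, 'b'), (0, 'c'), (1, 'b'), (3, 'c'), (1, 'c'), (2, 'b'), (1, '')]


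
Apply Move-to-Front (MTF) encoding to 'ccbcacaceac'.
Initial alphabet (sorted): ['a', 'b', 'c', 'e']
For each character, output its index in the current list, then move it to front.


MTF encoding:
'c': index 2 in ['a', 'b', 'c', 'e'] -> ['c', 'a', 'b', 'e']
'c': index 0 in ['c', 'a', 'b', 'e'] -> ['c', 'a', 'b', 'e']
'b': index 2 in ['c', 'a', 'b', 'e'] -> ['b', 'c', 'a', 'e']
'c': index 1 in ['b', 'c', 'a', 'e'] -> ['c', 'b', 'a', 'e']
'a': index 2 in ['c', 'b', 'a', 'e'] -> ['a', 'c', 'b', 'e']
'c': index 1 in ['a', 'c', 'b', 'e'] -> ['c', 'a', 'b', 'e']
'a': index 1 in ['c', 'a', 'b', 'e'] -> ['a', 'c', 'b', 'e']
'c': index 1 in ['a', 'c', 'b', 'e'] -> ['c', 'a', 'b', 'e']
'e': index 3 in ['c', 'a', 'b', 'e'] -> ['e', 'c', 'a', 'b']
'a': index 2 in ['e', 'c', 'a', 'b'] -> ['a', 'e', 'c', 'b']
'c': index 2 in ['a', 'e', 'c', 'b'] -> ['c', 'a', 'e', 'b']


Output: [2, 0, 2, 1, 2, 1, 1, 1, 3, 2, 2]


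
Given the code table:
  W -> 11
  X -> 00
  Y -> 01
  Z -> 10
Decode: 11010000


Decoding:
11 -> W
01 -> Y
00 -> X
00 -> X


Result: WYXX


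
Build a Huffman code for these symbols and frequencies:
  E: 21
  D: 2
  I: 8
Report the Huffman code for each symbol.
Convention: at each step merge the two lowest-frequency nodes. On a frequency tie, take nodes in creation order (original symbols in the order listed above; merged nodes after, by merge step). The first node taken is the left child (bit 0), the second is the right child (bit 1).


Huffman tree construction:
Step 1: Merge D(2) + I(8) = 10
Step 2: Merge (D+I)(10) + E(21) = 31
Read each symbol's code off the tree from the root (left child = 0, right child = 1).

Codes:
  E: 1 (length 1)
  D: 00 (length 2)
  I: 01 (length 2)
Average code length: 41/31 = 1.3226 bits/symbol


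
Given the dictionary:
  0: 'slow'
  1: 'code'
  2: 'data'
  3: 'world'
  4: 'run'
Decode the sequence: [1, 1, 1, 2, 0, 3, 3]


Look up each index in the dictionary:
  1 -> 'code'
  1 -> 'code'
  1 -> 'code'
  2 -> 'data'
  0 -> 'slow'
  3 -> 'world'
  3 -> 'world'

Decoded: "code code code data slow world world"


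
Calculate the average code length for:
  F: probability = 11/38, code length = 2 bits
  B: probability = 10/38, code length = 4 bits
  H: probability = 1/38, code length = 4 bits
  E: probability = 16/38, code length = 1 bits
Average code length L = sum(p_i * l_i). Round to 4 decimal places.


Weighted contributions p_i * l_i:
  F: (11/38) * 2 = 22/38
  B: (10/38) * 4 = 40/38
  H: (1/38) * 4 = 4/38
  E: (16/38) * 1 = 16/38
Sum = (22 + 40 + 4 + 16)/38 = 82/38

L = 82/38 = 2.1579 bits/symbol


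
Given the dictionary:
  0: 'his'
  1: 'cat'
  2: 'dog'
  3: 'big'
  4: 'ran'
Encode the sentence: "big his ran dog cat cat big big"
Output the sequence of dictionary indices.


Look up each word in the dictionary:
  'big' -> 3
  'his' -> 0
  'ran' -> 4
  'dog' -> 2
  'cat' -> 1
  'cat' -> 1
  'big' -> 3
  'big' -> 3

Encoded: [3, 0, 4, 2, 1, 1, 3, 3]


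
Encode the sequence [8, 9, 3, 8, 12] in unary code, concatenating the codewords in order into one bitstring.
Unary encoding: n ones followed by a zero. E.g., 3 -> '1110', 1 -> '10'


Encode each number as n ones followed by a terminating 0:
  8 -> 111111110 (9 bits)
  9 -> 1111111110 (10 bits)
  3 -> 1110 (4 bits)
  8 -> 111111110 (9 bits)
  12 -> 1111111111110 (13 bits)
Total length = 9 + 10 + 4 + 9 + 13 = 45 bits.

Unary([8, 9, 3, 8, 12]) = 111111110111111111011101111111101111111111110 (45 bits)


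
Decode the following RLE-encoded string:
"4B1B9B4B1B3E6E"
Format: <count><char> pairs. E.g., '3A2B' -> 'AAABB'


Expanding each <count><char> pair:
  4B -> 'BBBB'
  1B -> 'B'
  9B -> 'BBBBBBBBB'
  4B -> 'BBBB'
  1B -> 'B'
  3E -> 'EEE'
  6E -> 'EEEEEE'

Decoded = BBBBBBBBBBBBBBBBBBBEEEEEEEEE


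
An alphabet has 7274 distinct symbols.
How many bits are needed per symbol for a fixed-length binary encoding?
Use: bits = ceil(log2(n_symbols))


log2(7274) = 12.8285
Bracket: 2^12 = 4096 < 7274 <= 2^13 = 8192
So ceil(log2(7274)) = 13

bits = ceil(log2(7274)) = ceil(12.8285) = 13 bits


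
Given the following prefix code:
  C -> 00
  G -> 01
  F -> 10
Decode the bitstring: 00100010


Decoding step by step:
Bits 00 -> C
Bits 10 -> F
Bits 00 -> C
Bits 10 -> F


Decoded message: CFCF


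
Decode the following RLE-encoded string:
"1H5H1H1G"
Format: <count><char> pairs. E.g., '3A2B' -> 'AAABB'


Expanding each <count><char> pair:
  1H -> 'H'
  5H -> 'HHHHH'
  1H -> 'H'
  1G -> 'G'

Decoded = HHHHHHHG


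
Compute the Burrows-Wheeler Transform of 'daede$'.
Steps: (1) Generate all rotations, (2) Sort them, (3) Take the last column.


Rotations (sorted):
  0: $daede -> last char: e
  1: aede$d -> last char: d
  2: daede$ -> last char: $
  3: de$dae -> last char: e
  4: e$daed -> last char: d
  5: ede$da -> last char: a


BWT = ed$eda


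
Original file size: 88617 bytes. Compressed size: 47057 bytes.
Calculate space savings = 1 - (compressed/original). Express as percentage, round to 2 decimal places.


ratio = compressed/original = 47057/88617 = 0.531015
savings = 1 - ratio = 1 - 0.531015 = 0.468985
as a percentage: 0.468985 * 100 = 46.9%

Space savings = 1 - 47057/88617 = 46.9%


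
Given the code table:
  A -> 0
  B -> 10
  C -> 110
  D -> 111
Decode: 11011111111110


Decoding:
110 -> C
111 -> D
111 -> D
111 -> D
10 -> B


Result: CDDDB


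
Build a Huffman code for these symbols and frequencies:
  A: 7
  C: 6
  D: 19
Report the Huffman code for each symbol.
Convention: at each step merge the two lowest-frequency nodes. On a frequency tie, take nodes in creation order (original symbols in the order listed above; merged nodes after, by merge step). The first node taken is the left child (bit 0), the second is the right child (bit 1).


Huffman tree construction:
Step 1: Merge C(6) + A(7) = 13
Step 2: Merge (C+A)(13) + D(19) = 32
Read each symbol's code off the tree from the root (left child = 0, right child = 1).

Codes:
  A: 01 (length 2)
  C: 00 (length 2)
  D: 1 (length 1)
Average code length: 45/32 = 1.4063 bits/symbol


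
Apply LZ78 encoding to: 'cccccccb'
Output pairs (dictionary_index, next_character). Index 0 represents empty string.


LZ78 encoding steps:
Dictionary: {0: ''}
Step 1: w='' (idx 0), next='c' -> output (0, 'c'), add 'c' as idx 1
Step 2: w='c' (idx 1), next='c' -> output (1, 'c'), add 'cc' as idx 2
Step 3: w='cc' (idx 2), next='c' -> output (2, 'c'), add 'ccc' as idx 3
Step 4: w='c' (idx 1), next='b' -> output (1, 'b'), add 'cb' as idx 4


Encoded: [(0, 'c'), (1, 'c'), (2, 'c'), (1, 'b')]


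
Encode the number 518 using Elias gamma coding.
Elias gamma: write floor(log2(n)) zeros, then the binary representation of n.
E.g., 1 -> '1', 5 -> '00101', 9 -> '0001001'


num_bits = floor(log2(518)) + 1 = 10
leading_zeros = num_bits - 1 = 9
binary(518) = 1000000110

Elias gamma(518) = '000000000' + '1000000110' = 0000000001000000110 (19 bits)


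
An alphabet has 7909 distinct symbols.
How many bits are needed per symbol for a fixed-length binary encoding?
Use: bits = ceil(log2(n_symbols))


log2(7909) = 12.9493
Bracket: 2^12 = 4096 < 7909 <= 2^13 = 8192
So ceil(log2(7909)) = 13

bits = ceil(log2(7909)) = ceil(12.9493) = 13 bits


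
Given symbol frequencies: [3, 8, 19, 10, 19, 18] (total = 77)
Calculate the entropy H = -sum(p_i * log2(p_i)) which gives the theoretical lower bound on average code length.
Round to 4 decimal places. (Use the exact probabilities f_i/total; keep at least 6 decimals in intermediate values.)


Per-symbol terms -p_i * log2(p_i) with p_i = f_i/77:
  p = 3/77 = 0.038961: log2(p) = -4.681824, -p*log2(p) = 0.182409
  p = 8/77 = 0.103896: log2(p) = -3.266787, -p*log2(p) = 0.339406
  p = 19/77 = 0.246753: log2(p) = -2.018859, -p*log2(p) = 0.498160
  p = 10/77 = 0.129870: log2(p) = -2.944858, -p*log2(p) = 0.382449
  p = 19/77 = 0.246753: log2(p) = -2.018859, -p*log2(p) = 0.498160
  p = 18/77 = 0.233766: log2(p) = -2.096862, -p*log2(p) = 0.490175
H = 0.182409 + 0.339406 + 0.498160 + 0.382449 + 0.498160 + 0.490175 = 2.390759

H = 2.3908 bits/symbol


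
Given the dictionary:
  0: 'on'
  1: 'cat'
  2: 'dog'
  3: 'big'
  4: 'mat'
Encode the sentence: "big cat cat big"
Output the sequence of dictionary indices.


Look up each word in the dictionary:
  'big' -> 3
  'cat' -> 1
  'cat' -> 1
  'big' -> 3

Encoded: [3, 1, 1, 3]


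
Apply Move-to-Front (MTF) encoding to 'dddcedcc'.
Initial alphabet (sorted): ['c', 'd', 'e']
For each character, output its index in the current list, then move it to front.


MTF encoding:
'd': index 1 in ['c', 'd', 'e'] -> ['d', 'c', 'e']
'd': index 0 in ['d', 'c', 'e'] -> ['d', 'c', 'e']
'd': index 0 in ['d', 'c', 'e'] -> ['d', 'c', 'e']
'c': index 1 in ['d', 'c', 'e'] -> ['c', 'd', 'e']
'e': index 2 in ['c', 'd', 'e'] -> ['e', 'c', 'd']
'd': index 2 in ['e', 'c', 'd'] -> ['d', 'e', 'c']
'c': index 2 in ['d', 'e', 'c'] -> ['c', 'd', 'e']
'c': index 0 in ['c', 'd', 'e'] -> ['c', 'd', 'e']


Output: [1, 0, 0, 1, 2, 2, 2, 0]


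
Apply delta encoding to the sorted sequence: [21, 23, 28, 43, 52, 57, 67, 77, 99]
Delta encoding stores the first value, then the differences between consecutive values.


First value: 21
Deltas:
  23 - 21 = 2
  28 - 23 = 5
  43 - 28 = 15
  52 - 43 = 9
  57 - 52 = 5
  67 - 57 = 10
  77 - 67 = 10
  99 - 77 = 22


Delta encoded: [21, 2, 5, 15, 9, 5, 10, 10, 22]


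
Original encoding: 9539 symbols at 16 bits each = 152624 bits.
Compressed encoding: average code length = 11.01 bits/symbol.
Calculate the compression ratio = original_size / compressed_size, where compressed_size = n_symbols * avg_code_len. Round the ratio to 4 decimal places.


original_size = n_symbols * orig_bits = 9539 * 16 = 152624 bits
compressed_size = n_symbols * avg_code_len = 9539 * 11.01 = 105024.39 bits
ratio = original_size / compressed_size = 152624 / 105024.39 = 1.4532

Compression ratio = 1.4532


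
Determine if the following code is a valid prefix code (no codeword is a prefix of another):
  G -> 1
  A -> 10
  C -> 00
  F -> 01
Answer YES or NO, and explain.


Checking each pair (does one codeword prefix another?):
  G='1' vs A='10': prefix -- VIOLATION

NO -- this is NOT a valid prefix code. G (1) is a prefix of A (10).


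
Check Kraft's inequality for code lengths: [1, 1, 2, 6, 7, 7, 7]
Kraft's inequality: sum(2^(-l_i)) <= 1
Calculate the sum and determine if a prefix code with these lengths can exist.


Sum = 2^(-1) + 2^(-1) + 2^(-2) + 2^(-6) + 2^(-7) + 2^(-7) + 2^(-7)
    = 0.5 + 0.5 + 0.25 + 0.015625 + 0.0078125 + 0.0078125 + 0.0078125
    = 165/128 = 1.2890625
Since 1.2890625 > 1, Kraft's inequality is NOT satisfied.
A prefix code with these lengths CANNOT exist.

Kraft sum = 1.2890625. Not satisfied.


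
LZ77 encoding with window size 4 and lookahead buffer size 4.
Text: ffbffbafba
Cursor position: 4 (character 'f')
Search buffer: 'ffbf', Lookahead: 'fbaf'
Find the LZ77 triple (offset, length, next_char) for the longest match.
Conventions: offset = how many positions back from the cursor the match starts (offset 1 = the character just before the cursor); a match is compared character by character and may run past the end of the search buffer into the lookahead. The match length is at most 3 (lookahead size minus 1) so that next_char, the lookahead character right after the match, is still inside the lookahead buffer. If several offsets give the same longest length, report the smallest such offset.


Try each offset into the search buffer:
  offset=1 (pos 3, char 'f'): match length 1
  offset=2 (pos 2, char 'b'): match length 0
  offset=3 (pos 1, char 'f'): match length 2
  offset=4 (pos 0, char 'f'): match length 1
Longest match has length 2 at offset 3.
next_char = character at position 4 + 2 = 6 -> 'a'

Best match: offset=3, length=2 (matching 'fb' starting at position 1)
LZ77 triple: (3, 2, 'a')


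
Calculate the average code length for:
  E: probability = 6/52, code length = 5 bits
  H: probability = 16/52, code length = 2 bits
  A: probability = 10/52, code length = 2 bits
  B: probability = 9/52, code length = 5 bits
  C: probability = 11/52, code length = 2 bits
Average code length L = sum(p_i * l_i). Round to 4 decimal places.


Weighted contributions p_i * l_i:
  E: (6/52) * 5 = 30/52
  H: (16/52) * 2 = 32/52
  A: (10/52) * 2 = 20/52
  B: (9/52) * 5 = 45/52
  C: (11/52) * 2 = 22/52
Sum = (30 + 32 + 20 + 45 + 22)/52 = 149/52

L = 149/52 = 2.8654 bits/symbol


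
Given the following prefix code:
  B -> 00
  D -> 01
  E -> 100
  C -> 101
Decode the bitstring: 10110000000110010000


Decoding step by step:
Bits 101 -> C
Bits 100 -> E
Bits 00 -> B
Bits 00 -> B
Bits 01 -> D
Bits 100 -> E
Bits 100 -> E
Bits 00 -> B


Decoded message: CEBBDEEB


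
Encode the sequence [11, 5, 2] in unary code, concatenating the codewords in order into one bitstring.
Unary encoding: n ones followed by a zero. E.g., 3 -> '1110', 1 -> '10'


Encode each number as n ones followed by a terminating 0:
  11 -> 111111111110 (12 bits)
  5 -> 111110 (6 bits)
  2 -> 110 (3 bits)
Total length = 12 + 6 + 3 = 21 bits.

Unary([11, 5, 2]) = 111111111110111110110 (21 bits)


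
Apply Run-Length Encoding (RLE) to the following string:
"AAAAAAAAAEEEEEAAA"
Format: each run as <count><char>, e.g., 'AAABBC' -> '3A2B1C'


Scanning runs left to right:
  i=0: run of 'A' x 9 -> '9A'
  i=9: run of 'E' x 5 -> '5E'
  i=14: run of 'A' x 3 -> '3A'

RLE = 9A5E3A


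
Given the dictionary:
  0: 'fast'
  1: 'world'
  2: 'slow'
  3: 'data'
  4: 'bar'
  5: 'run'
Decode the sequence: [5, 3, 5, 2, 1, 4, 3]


Look up each index in the dictionary:
  5 -> 'run'
  3 -> 'data'
  5 -> 'run'
  2 -> 'slow'
  1 -> 'world'
  4 -> 'bar'
  3 -> 'data'

Decoded: "run data run slow world bar data"


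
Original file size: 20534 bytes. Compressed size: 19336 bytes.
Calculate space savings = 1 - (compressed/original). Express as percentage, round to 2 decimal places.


ratio = compressed/original = 19336/20534 = 0.941658
savings = 1 - ratio = 1 - 0.941658 = 0.058342
as a percentage: 0.058342 * 100 = 5.83%

Space savings = 1 - 19336/20534 = 5.83%


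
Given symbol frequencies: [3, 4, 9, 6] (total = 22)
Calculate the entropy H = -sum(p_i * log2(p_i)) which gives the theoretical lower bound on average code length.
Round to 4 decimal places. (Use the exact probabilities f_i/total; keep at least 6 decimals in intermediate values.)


Per-symbol terms -p_i * log2(p_i) with p_i = f_i/22:
  p = 3/22 = 0.136364: log2(p) = -2.874469, -p*log2(p) = 0.391973
  p = 4/22 = 0.181818: log2(p) = -2.459432, -p*log2(p) = 0.447169
  p = 9/22 = 0.409091: log2(p) = -1.289507, -p*log2(p) = 0.527525
  p = 6/22 = 0.272727: log2(p) = -1.874469, -p*log2(p) = 0.511219
H = 0.391973 + 0.447169 + 0.527525 + 0.511219 = 1.877886

H = 1.8779 bits/symbol


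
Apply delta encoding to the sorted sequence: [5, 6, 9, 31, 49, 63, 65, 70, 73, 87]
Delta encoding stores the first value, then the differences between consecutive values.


First value: 5
Deltas:
  6 - 5 = 1
  9 - 6 = 3
  31 - 9 = 22
  49 - 31 = 18
  63 - 49 = 14
  65 - 63 = 2
  70 - 65 = 5
  73 - 70 = 3
  87 - 73 = 14


Delta encoded: [5, 1, 3, 22, 18, 14, 2, 5, 3, 14]


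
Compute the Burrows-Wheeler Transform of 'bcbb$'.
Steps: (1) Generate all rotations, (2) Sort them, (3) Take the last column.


Rotations (sorted):
  0: $bcbb -> last char: b
  1: b$bcb -> last char: b
  2: bb$bc -> last char: c
  3: bcbb$ -> last char: $
  4: cbb$b -> last char: b


BWT = bbc$b


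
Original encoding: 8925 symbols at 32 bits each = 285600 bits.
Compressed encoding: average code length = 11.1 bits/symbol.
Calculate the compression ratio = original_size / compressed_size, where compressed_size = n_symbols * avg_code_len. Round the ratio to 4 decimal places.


original_size = n_symbols * orig_bits = 8925 * 32 = 285600 bits
compressed_size = n_symbols * avg_code_len = 8925 * 11.1 = 99067.5 bits
ratio = original_size / compressed_size = 285600 / 99067.5 = 2.8829

Compression ratio = 2.8829


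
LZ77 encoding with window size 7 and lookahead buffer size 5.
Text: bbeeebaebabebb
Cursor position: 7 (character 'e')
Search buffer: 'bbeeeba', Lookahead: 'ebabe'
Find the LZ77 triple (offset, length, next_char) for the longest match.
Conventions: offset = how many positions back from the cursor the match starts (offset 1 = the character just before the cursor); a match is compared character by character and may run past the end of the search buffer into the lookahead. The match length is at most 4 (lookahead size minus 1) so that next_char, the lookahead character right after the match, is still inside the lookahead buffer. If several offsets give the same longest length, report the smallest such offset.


Try each offset into the search buffer:
  offset=1 (pos 6, char 'a'): match length 0
  offset=2 (pos 5, char 'b'): match length 0
  offset=3 (pos 4, char 'e'): match length 3
  offset=4 (pos 3, char 'e'): match length 1
  offset=5 (pos 2, char 'e'): match length 1
  offset=6 (pos 1, char 'b'): match length 0
  offset=7 (pos 0, char 'b'): match length 0
Longest match has length 3 at offset 3.
next_char = character at position 7 + 3 = 10 -> 'b'

Best match: offset=3, length=3 (matching 'eba' starting at position 4)
LZ77 triple: (3, 3, 'b')


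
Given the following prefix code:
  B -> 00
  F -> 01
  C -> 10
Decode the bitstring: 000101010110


Decoding step by step:
Bits 00 -> B
Bits 01 -> F
Bits 01 -> F
Bits 01 -> F
Bits 01 -> F
Bits 10 -> C


Decoded message: BFFFFC


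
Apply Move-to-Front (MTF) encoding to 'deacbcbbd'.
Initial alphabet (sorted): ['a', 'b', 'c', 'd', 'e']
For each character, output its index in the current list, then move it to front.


MTF encoding:
'd': index 3 in ['a', 'b', 'c', 'd', 'e'] -> ['d', 'a', 'b', 'c', 'e']
'e': index 4 in ['d', 'a', 'b', 'c', 'e'] -> ['e', 'd', 'a', 'b', 'c']
'a': index 2 in ['e', 'd', 'a', 'b', 'c'] -> ['a', 'e', 'd', 'b', 'c']
'c': index 4 in ['a', 'e', 'd', 'b', 'c'] -> ['c', 'a', 'e', 'd', 'b']
'b': index 4 in ['c', 'a', 'e', 'd', 'b'] -> ['b', 'c', 'a', 'e', 'd']
'c': index 1 in ['b', 'c', 'a', 'e', 'd'] -> ['c', 'b', 'a', 'e', 'd']
'b': index 1 in ['c', 'b', 'a', 'e', 'd'] -> ['b', 'c', 'a', 'e', 'd']
'b': index 0 in ['b', 'c', 'a', 'e', 'd'] -> ['b', 'c', 'a', 'e', 'd']
'd': index 4 in ['b', 'c', 'a', 'e', 'd'] -> ['d', 'b', 'c', 'a', 'e']


Output: [3, 4, 2, 4, 4, 1, 1, 0, 4]


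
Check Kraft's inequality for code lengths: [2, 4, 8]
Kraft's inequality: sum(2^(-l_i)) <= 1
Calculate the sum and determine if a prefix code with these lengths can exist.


Sum = 2^(-2) + 2^(-4) + 2^(-8)
    = 0.25 + 0.0625 + 0.00390625
    = 81/256 = 0.31640625
Since 0.31640625 <= 1, Kraft's inequality IS satisfied.
A prefix code with these lengths CAN exist.

Kraft sum = 0.31640625. Satisfied.


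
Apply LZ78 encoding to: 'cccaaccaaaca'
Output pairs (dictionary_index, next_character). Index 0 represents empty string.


LZ78 encoding steps:
Dictionary: {0: ''}
Step 1: w='' (idx 0), next='c' -> output (0, 'c'), add 'c' as idx 1
Step 2: w='c' (idx 1), next='c' -> output (1, 'c'), add 'cc' as idx 2
Step 3: w='' (idx 0), next='a' -> output (0, 'a'), add 'a' as idx 3
Step 4: w='a' (idx 3), next='c' -> output (3, 'c'), add 'ac' as idx 4
Step 5: w='c' (idx 1), next='a' -> output (1, 'a'), add 'ca' as idx 5
Step 6: w='a' (idx 3), next='a' -> output (3, 'a'), add 'aa' as idx 6
Step 7: w='ca' (idx 5), end of input -> output (5, '')


Encoded: [(0, 'c'), (1, 'c'), (0, 'a'), (3, 'c'), (1, 'a'), (3, 'a'), (5, '')]


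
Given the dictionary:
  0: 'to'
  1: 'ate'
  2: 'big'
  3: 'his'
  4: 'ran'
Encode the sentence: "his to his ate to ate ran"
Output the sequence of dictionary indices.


Look up each word in the dictionary:
  'his' -> 3
  'to' -> 0
  'his' -> 3
  'ate' -> 1
  'to' -> 0
  'ate' -> 1
  'ran' -> 4

Encoded: [3, 0, 3, 1, 0, 1, 4]


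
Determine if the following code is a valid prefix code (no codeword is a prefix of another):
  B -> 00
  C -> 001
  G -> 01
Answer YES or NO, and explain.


Checking each pair (does one codeword prefix another?):
  B='00' vs C='001': prefix -- VIOLATION

NO -- this is NOT a valid prefix code. B (00) is a prefix of C (001).


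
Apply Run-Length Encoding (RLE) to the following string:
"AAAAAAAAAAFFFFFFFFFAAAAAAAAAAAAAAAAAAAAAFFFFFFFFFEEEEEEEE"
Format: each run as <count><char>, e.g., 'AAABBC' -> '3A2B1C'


Scanning runs left to right:
  i=0: run of 'A' x 10 -> '10A'
  i=10: run of 'F' x 9 -> '9F'
  i=19: run of 'A' x 21 -> '21A'
  i=40: run of 'F' x 9 -> '9F'
  i=49: run of 'E' x 8 -> '8E'

RLE = 10A9F21A9F8E


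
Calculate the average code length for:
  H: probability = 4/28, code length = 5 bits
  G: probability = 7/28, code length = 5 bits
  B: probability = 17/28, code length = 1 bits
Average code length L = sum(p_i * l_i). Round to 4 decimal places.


Weighted contributions p_i * l_i:
  H: (4/28) * 5 = 20/28
  G: (7/28) * 5 = 35/28
  B: (17/28) * 1 = 17/28
Sum = (20 + 35 + 17)/28 = 72/28

L = 72/28 = 2.5714 bits/symbol


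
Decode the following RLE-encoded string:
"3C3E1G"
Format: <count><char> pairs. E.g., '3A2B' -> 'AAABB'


Expanding each <count><char> pair:
  3C -> 'CCC'
  3E -> 'EEE'
  1G -> 'G'

Decoded = CCCEEEG


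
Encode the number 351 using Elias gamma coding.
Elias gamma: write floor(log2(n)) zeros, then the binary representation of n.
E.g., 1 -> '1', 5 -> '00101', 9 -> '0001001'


num_bits = floor(log2(351)) + 1 = 9
leading_zeros = num_bits - 1 = 8
binary(351) = 101011111

Elias gamma(351) = '00000000' + '101011111' = 00000000101011111 (17 bits)


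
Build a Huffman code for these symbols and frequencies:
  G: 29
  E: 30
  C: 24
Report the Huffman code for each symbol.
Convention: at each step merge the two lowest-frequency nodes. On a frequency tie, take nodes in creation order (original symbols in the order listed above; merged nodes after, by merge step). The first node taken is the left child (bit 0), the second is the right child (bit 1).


Huffman tree construction:
Step 1: Merge C(24) + G(29) = 53
Step 2: Merge E(30) + (C+G)(53) = 83
Read each symbol's code off the tree from the root (left child = 0, right child = 1).

Codes:
  G: 11 (length 2)
  E: 0 (length 1)
  C: 10 (length 2)
Average code length: 136/83 = 1.6386 bits/symbol


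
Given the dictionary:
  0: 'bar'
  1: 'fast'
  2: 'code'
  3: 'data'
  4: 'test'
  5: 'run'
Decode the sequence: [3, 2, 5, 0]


Look up each index in the dictionary:
  3 -> 'data'
  2 -> 'code'
  5 -> 'run'
  0 -> 'bar'

Decoded: "data code run bar"


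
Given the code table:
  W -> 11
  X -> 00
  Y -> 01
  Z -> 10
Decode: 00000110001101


Decoding:
00 -> X
00 -> X
01 -> Y
10 -> Z
00 -> X
11 -> W
01 -> Y


Result: XXYZXWY


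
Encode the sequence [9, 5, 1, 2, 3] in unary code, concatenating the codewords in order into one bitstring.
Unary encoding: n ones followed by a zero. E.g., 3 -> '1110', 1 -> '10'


Encode each number as n ones followed by a terminating 0:
  9 -> 1111111110 (10 bits)
  5 -> 111110 (6 bits)
  1 -> 10 (2 bits)
  2 -> 110 (3 bits)
  3 -> 1110 (4 bits)
Total length = 10 + 6 + 2 + 3 + 4 = 25 bits.

Unary([9, 5, 1, 2, 3]) = 1111111110111110101101110 (25 bits)


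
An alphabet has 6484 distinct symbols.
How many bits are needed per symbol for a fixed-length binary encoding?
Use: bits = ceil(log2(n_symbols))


log2(6484) = 12.6627
Bracket: 2^12 = 4096 < 6484 <= 2^13 = 8192
So ceil(log2(6484)) = 13

bits = ceil(log2(6484)) = ceil(12.6627) = 13 bits


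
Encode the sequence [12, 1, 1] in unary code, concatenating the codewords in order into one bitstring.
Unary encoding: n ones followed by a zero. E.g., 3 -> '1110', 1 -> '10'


Encode each number as n ones followed by a terminating 0:
  12 -> 1111111111110 (13 bits)
  1 -> 10 (2 bits)
  1 -> 10 (2 bits)
Total length = 13 + 2 + 2 = 17 bits.

Unary([12, 1, 1]) = 11111111111101010 (17 bits)


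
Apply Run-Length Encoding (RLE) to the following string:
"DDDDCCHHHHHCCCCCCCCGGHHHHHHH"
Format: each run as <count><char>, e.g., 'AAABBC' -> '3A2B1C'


Scanning runs left to right:
  i=0: run of 'D' x 4 -> '4D'
  i=4: run of 'C' x 2 -> '2C'
  i=6: run of 'H' x 5 -> '5H'
  i=11: run of 'C' x 8 -> '8C'
  i=19: run of 'G' x 2 -> '2G'
  i=21: run of 'H' x 7 -> '7H'

RLE = 4D2C5H8C2G7H


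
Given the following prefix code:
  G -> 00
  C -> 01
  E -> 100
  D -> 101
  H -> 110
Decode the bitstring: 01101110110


Decoding step by step:
Bits 01 -> C
Bits 101 -> D
Bits 110 -> H
Bits 110 -> H


Decoded message: CDHH


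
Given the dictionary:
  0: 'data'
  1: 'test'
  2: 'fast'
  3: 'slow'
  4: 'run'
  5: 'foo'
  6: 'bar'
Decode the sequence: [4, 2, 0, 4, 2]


Look up each index in the dictionary:
  4 -> 'run'
  2 -> 'fast'
  0 -> 'data'
  4 -> 'run'
  2 -> 'fast'

Decoded: "run fast data run fast"


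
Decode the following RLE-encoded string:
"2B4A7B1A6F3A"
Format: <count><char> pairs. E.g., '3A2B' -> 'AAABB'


Expanding each <count><char> pair:
  2B -> 'BB'
  4A -> 'AAAA'
  7B -> 'BBBBBBB'
  1A -> 'A'
  6F -> 'FFFFFF'
  3A -> 'AAA'

Decoded = BBAAAABBBBBBBAFFFFFFAAA


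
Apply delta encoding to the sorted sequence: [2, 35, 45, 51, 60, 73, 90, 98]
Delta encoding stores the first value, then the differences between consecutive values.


First value: 2
Deltas:
  35 - 2 = 33
  45 - 35 = 10
  51 - 45 = 6
  60 - 51 = 9
  73 - 60 = 13
  90 - 73 = 17
  98 - 90 = 8


Delta encoded: [2, 33, 10, 6, 9, 13, 17, 8]


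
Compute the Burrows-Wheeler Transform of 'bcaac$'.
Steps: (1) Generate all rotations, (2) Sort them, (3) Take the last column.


Rotations (sorted):
  0: $bcaac -> last char: c
  1: aac$bc -> last char: c
  2: ac$bca -> last char: a
  3: bcaac$ -> last char: $
  4: c$bcaa -> last char: a
  5: caac$b -> last char: b


BWT = cca$ab


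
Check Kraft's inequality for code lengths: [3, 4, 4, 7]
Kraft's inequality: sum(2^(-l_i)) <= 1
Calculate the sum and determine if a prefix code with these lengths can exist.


Sum = 2^(-3) + 2^(-4) + 2^(-4) + 2^(-7)
    = 0.125 + 0.0625 + 0.0625 + 0.0078125
    = 33/128 = 0.2578125
Since 0.2578125 <= 1, Kraft's inequality IS satisfied.
A prefix code with these lengths CAN exist.

Kraft sum = 0.2578125. Satisfied.


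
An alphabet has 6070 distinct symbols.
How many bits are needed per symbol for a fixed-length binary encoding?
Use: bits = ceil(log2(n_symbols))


log2(6070) = 12.5675
Bracket: 2^12 = 4096 < 6070 <= 2^13 = 8192
So ceil(log2(6070)) = 13

bits = ceil(log2(6070)) = ceil(12.5675) = 13 bits


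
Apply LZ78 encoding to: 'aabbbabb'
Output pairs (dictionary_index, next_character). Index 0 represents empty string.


LZ78 encoding steps:
Dictionary: {0: ''}
Step 1: w='' (idx 0), next='a' -> output (0, 'a'), add 'a' as idx 1
Step 2: w='a' (idx 1), next='b' -> output (1, 'b'), add 'ab' as idx 2
Step 3: w='' (idx 0), next='b' -> output (0, 'b'), add 'b' as idx 3
Step 4: w='b' (idx 3), next='a' -> output (3, 'a'), add 'ba' as idx 4
Step 5: w='b' (idx 3), next='b' -> output (3, 'b'), add 'bb' as idx 5


Encoded: [(0, 'a'), (1, 'b'), (0, 'b'), (3, 'a'), (3, 'b')]
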